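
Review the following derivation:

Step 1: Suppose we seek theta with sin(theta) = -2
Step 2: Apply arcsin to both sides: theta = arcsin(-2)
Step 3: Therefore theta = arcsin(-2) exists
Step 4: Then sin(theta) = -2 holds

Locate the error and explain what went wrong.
Step 2: Apply arcsin to both sides: theta = arcsin(-2)

Step 2 applies arcsin to -2. However, arcsin(x) is only defined for x in [-1, 1] because sin(theta) can only produce values in that range. Since |-2| > 1, arcsin(-2) is undefined. There is no angle whose sine equals -2.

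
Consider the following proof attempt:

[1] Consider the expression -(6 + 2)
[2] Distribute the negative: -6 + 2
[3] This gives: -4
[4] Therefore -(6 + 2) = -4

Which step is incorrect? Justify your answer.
Step 2: Distribute the negative: -6 + 2

Step 2 incorrectly distributes the negative sign. The correct distribution is -(6 + 2) = -6 - 2 = -8. The negative must be applied to both terms, not just the first. The error treats -(6 + 2) as -6 + 2, which equals -4 instead of -8.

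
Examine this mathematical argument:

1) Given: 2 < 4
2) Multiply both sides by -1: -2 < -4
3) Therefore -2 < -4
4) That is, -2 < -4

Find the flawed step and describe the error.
Step 2: Multiply both sides by -1: -2 < -4

Step 2 multiplies both sides by -1 but fails to reverse the inequality sign. When multiplying (or dividing) an inequality by a negative number, the direction must be reversed. Since 2 < 4, we should get -2 > -4, i.e., -2 > -4.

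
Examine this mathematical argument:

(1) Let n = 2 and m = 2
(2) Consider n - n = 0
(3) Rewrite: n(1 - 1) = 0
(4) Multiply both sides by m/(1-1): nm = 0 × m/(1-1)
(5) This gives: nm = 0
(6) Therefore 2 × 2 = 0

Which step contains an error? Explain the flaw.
Step 4: Multiply both sides by m/(1-1): nm = 0 × m/(1-1)

Step 4 multiplies both sides by m/(1-1). However, 1-1 = 0, so this is multiplication by m/0, which is undefined. We cannot multiply by an undefined expression.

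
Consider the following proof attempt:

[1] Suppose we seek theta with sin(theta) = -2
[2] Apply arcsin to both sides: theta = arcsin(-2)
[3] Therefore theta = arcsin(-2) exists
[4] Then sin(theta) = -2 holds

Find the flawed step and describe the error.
Step 2: Apply arcsin to both sides: theta = arcsin(-2)

Step 2 applies arcsin to -2. However, arcsin(x) is only defined for x in [-1, 1] because sin(theta) can only produce values in that range. Since |-2| > 1, arcsin(-2) is undefined. There is no angle whose sine equals -2.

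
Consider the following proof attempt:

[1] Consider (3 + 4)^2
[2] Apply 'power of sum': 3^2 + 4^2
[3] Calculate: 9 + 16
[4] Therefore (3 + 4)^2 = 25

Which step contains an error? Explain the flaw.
Step 2: Apply 'power of sum': 3^2 + 4^2

Step 2 incorrectly applies a non-existent rule '(a+b)^n = a^n + b^n'. This is false in general. The correct expansion uses the binomial theorem. The actual value is (3 + 4)^2 = 7^2 = 49, not 25.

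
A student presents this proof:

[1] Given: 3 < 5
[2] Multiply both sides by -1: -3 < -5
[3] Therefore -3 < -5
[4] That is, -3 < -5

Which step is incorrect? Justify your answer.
Step 2: Multiply both sides by -1: -3 < -5

Step 2 multiplies both sides by -1 but fails to reverse the inequality sign. When multiplying (or dividing) an inequality by a negative number, the direction must be reversed. Since 3 < 5, we should get -3 > -5, i.e., -3 > -5.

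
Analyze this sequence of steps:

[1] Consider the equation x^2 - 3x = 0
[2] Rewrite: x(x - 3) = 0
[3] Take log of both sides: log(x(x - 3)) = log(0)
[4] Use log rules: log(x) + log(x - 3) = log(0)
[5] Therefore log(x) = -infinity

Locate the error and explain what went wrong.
Step 3: Take log of both sides: log(x(x - 3)) = log(0)

Step 3 takes the logarithm of both sides, resulting in log(0) on the right side. The logarithm is only defined for positive numbers; log(0) is undefined (approaches negative infinity). This operation is invalid.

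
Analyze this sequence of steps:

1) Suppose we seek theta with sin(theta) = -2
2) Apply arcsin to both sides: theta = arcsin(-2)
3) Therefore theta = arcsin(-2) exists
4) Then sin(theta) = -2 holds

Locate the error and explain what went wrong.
Step 2: Apply arcsin to both sides: theta = arcsin(-2)

Step 2 applies arcsin to -2. However, arcsin(x) is only defined for x in [-1, 1] because sin(theta) can only produce values in that range. Since |-2| > 1, arcsin(-2) is undefined. There is no angle whose sine equals -2.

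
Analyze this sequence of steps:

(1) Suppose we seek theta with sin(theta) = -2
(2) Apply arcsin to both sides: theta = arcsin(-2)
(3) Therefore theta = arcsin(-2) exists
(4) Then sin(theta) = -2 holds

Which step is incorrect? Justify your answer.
Step 2: Apply arcsin to both sides: theta = arcsin(-2)

Step 2 applies arcsin to -2. However, arcsin(x) is only defined for x in [-1, 1] because sin(theta) can only produce values in that range. Since |-2| > 1, arcsin(-2) is undefined. There is no angle whose sine equals -2.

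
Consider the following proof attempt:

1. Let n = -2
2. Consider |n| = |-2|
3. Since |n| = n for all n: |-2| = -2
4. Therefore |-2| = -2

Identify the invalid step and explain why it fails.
Step 3: Since |n| = n for all n: |-2| = -2

Step 3 incorrectly states that |n| = n for all n. The correct definition is |n| = n when n >= 0, and |n| = -n when n < 0. Since -2 < 0, we have |-2| = -(-2) = 2, not -2.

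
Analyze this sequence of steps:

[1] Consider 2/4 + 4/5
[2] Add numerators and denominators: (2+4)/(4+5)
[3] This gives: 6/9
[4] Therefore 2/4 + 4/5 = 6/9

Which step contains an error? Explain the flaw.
Step 2: Add numerators and denominators: (2+4)/(4+5)

Step 2 incorrectly adds fractions by separately adding numerators and denominators. This is wrong. The correct method requires a common denominator: 2/4 + 4/5 = (2×5 + 4×4)/(4×5) = 26/20 = 13/10. The method used gives 6/9, which is different.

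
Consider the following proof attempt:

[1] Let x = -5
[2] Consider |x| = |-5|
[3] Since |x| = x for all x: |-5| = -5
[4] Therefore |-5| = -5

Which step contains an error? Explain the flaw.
Step 3: Since |x| = x for all x: |-5| = -5

Step 3 incorrectly states that |x| = x for all x. The correct definition is |x| = x when x >= 0, and |x| = -x when x < 0. Since -5 < 0, we have |-5| = -(-5) = 5, not -5.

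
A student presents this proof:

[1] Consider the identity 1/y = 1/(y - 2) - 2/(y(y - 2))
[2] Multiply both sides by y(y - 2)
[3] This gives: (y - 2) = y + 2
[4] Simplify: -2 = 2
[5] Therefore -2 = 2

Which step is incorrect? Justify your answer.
Step 3: This gives: (y - 2) = y + 2

Step 3 makes a sign error when clearing denominators. Multiplying -2/(y(y - 2)) by y(y - 2) gives -2, not +2. The correct result is (y - 2) = y - 2, which is trivially true, not (y - 2) = y + 2. (Step 1 is a valid identity: 1/(y - 2) - 2/(y(y - 2)) = (y - 2)/(y(y - 2)) = 1/y.)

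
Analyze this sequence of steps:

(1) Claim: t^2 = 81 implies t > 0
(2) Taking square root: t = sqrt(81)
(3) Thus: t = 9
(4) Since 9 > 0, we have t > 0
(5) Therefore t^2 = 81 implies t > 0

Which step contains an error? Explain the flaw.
Step 2: Taking square root: t = sqrt(81)

Step 2 takes the square root and assumes the positive root only. The equation t^2 = 81 actually has two solutions: t = 9 and t = -9. The proof silently assumes t > 0 without justification, then uses this assumption to conclude t > 0, which is circular. The counterexample t = -9 shows the claim is false.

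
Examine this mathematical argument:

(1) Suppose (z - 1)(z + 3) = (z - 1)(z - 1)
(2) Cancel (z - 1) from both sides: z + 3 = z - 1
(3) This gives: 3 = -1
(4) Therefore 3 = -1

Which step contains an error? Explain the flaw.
Step 2: Cancel (z - 1) from both sides: z + 3 = z - 1

Step 2 cancels (z - 1) from both sides. This is only valid if (z - 1) ≠ 0, i.e., z ≠ 1. When z = 1, both sides equal zero regardless of the other factors. The correct approach requires considering z = 1 as a separate case.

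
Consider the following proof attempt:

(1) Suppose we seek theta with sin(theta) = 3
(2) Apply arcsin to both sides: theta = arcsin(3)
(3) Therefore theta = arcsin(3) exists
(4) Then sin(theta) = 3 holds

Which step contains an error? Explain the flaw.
Step 2: Apply arcsin to both sides: theta = arcsin(3)

Step 2 applies arcsin to 3. However, arcsin(x) is only defined for x in [-1, 1] because sin(theta) can only produce values in that range. Since |3| > 1, arcsin(3) is undefined. There is no angle whose sine equals 3.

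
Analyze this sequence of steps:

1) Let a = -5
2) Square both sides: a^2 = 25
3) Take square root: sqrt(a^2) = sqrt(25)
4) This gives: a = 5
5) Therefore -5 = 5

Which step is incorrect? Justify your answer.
Step 4: This gives: a = 5

Step 4 incorrectly states that sqrt(a^2) = a. The correct identity is sqrt(a^2) = |a|. Since a = -5 < 0, we have sqrt(a^2) = |-5| = 5, not a = -5.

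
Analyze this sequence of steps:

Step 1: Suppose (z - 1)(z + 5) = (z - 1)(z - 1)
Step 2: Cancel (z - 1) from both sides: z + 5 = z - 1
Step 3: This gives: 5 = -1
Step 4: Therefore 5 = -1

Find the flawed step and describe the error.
Step 2: Cancel (z - 1) from both sides: z + 5 = z - 1

Step 2 cancels (z - 1) from both sides. This is only valid if (z - 1) ≠ 0, i.e., z ≠ 1. When z = 1, both sides equal zero regardless of the other factors. The correct approach requires considering z = 1 as a separate case.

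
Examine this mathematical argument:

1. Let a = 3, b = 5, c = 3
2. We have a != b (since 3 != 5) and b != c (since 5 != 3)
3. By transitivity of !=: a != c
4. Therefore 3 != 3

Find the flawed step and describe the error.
Step 3: By transitivity of !=: a != c

Step 3 incorrectly applies transitivity to the '!=' relation. Transitivity states: if a R b and b R c, then a R c. However, '!=' is not transitive. Counterexample: 3 != 5 and 5 != 3, but 3 = 3 (both equal 3). Transitivity holds for relations like <, <=, =, but not for !=.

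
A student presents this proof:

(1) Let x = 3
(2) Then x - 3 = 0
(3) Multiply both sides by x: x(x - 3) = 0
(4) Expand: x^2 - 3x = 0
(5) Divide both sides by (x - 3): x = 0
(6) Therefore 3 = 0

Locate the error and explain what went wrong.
Step 5: Divide both sides by (x - 3): x = 0

Step 5 divides both sides by (x - 3). However, since x = 3, we have (x - 3) = 0. Division by zero is undefined, making this step invalid.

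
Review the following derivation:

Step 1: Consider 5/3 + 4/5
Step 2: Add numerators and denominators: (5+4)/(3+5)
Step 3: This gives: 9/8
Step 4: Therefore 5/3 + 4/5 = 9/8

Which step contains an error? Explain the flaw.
Step 2: Add numerators and denominators: (5+4)/(3+5)

Step 2 incorrectly adds fractions by separately adding numerators and denominators. This is wrong. The correct method requires a common denominator: 5/3 + 4/5 = (5×5 + 4×3)/(3×5) = 37/15 = 37/15. The method used gives 9/8, which is different.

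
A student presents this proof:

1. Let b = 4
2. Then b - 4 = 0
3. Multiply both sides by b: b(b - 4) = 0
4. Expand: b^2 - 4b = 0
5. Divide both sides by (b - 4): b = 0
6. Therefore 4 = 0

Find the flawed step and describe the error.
Step 5: Divide both sides by (b - 4): b = 0

Step 5 divides both sides by (b - 4). However, since b = 4, we have (b - 4) = 0. Division by zero is undefined, making this step invalid.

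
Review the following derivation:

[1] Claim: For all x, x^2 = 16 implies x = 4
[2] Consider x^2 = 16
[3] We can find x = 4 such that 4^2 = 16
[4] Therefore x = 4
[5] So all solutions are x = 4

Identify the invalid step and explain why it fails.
Step 4: Therefore x = 4

Step 4 incorrectly concludes that x = 4 is the only solution. The proof shows that x = 4 is A solution (existence), but does not show it is the ONLY solution (uniqueness). In fact, x = -4 is also a solution since (-4)^2 = 16. Finding one solution doesn't prove there are no others.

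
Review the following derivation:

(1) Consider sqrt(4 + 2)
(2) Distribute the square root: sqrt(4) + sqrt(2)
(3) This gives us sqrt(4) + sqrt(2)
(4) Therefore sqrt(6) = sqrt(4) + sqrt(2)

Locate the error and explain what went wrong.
Step 2: Distribute the square root: sqrt(4) + sqrt(2)

Step 2 incorrectly 'distributes' the square root over addition. The square root function does not distribute: sqrt(a + b) ≠ sqrt(a) + sqrt(b). In fact, sqrt(4 + 2) = sqrt(6) ≈ 2.4495, while sqrt(4) + sqrt(2) ≈ 3.4142.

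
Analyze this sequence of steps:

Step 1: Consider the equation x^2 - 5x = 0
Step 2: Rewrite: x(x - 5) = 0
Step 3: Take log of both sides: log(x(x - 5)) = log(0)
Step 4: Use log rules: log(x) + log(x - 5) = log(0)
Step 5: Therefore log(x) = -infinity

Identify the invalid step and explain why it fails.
Step 3: Take log of both sides: log(x(x - 5)) = log(0)

Step 3 takes the logarithm of both sides, resulting in log(0) on the right side. The logarithm is only defined for positive numbers; log(0) is undefined (approaches negative infinity). This operation is invalid.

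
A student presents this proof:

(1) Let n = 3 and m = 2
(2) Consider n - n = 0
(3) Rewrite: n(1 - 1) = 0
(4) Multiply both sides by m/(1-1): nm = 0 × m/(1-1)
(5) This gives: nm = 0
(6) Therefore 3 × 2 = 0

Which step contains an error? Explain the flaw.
Step 4: Multiply both sides by m/(1-1): nm = 0 × m/(1-1)

Step 4 multiplies both sides by m/(1-1). However, 1-1 = 0, so this is multiplication by m/0, which is undefined. We cannot multiply by an undefined expression.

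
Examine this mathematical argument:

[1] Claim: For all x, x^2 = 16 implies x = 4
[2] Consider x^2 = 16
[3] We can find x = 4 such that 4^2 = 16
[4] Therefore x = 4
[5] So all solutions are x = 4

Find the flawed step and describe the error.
Step 4: Therefore x = 4

Step 4 incorrectly concludes that x = 4 is the only solution. The proof shows that x = 4 is A solution (existence), but does not show it is the ONLY solution (uniqueness). In fact, x = -4 is also a solution since (-4)^2 = 16. Finding one solution doesn't prove there are no others.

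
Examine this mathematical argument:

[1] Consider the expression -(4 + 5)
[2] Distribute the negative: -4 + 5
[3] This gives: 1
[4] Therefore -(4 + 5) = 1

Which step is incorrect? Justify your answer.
Step 2: Distribute the negative: -4 + 5

Step 2 incorrectly distributes the negative sign. The correct distribution is -(4 + 5) = -4 - 5 = -9. The negative must be applied to both terms, not just the first. The error treats -(4 + 5) as -4 + 5, which equals 1 instead of -9.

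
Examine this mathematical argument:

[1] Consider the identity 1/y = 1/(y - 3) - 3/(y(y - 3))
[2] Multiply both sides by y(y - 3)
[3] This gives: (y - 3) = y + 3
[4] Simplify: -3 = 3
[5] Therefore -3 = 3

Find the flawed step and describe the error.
Step 3: This gives: (y - 3) = y + 3

Step 3 makes a sign error when clearing denominators. Multiplying -3/(y(y - 3)) by y(y - 3) gives -3, not +3. The correct result is (y - 3) = y - 3, which is trivially true, not (y - 3) = y + 3. (Step 1 is a valid identity: 1/(y - 3) - 3/(y(y - 3)) = (y - 3)/(y(y - 3)) = 1/y.)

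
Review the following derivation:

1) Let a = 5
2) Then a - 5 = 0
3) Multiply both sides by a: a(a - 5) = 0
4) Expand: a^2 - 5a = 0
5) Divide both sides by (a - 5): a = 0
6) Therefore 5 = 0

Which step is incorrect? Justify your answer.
Step 5: Divide both sides by (a - 5): a = 0

Step 5 divides both sides by (a - 5). However, since a = 5, we have (a - 5) = 0. Division by zero is undefined, making this step invalid.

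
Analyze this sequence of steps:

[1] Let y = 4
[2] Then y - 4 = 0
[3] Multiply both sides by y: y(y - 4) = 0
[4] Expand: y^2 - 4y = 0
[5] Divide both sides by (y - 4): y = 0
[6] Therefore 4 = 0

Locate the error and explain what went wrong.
Step 5: Divide both sides by (y - 4): y = 0

Step 5 divides both sides by (y - 4). However, since y = 4, we have (y - 4) = 0. Division by zero is undefined, making this step invalid.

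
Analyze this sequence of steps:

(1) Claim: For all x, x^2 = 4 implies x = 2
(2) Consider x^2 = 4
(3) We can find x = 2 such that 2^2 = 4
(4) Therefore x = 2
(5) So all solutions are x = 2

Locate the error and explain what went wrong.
Step 4: Therefore x = 2

Step 4 incorrectly concludes that x = 2 is the only solution. The proof shows that x = 2 is A solution (existence), but does not show it is the ONLY solution (uniqueness). In fact, x = -2 is also a solution since (-2)^2 = 4. Finding one solution doesn't prove there are no others.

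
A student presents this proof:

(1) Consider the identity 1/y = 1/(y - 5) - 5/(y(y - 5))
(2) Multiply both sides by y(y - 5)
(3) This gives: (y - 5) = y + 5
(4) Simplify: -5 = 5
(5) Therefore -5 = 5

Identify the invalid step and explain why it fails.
Step 3: This gives: (y - 5) = y + 5

Step 3 makes a sign error when clearing denominators. Multiplying -5/(y(y - 5)) by y(y - 5) gives -5, not +5. The correct result is (y - 5) = y - 5, which is trivially true, not (y - 5) = y + 5. (Step 1 is a valid identity: 1/(y - 5) - 5/(y(y - 5)) = (y - 5)/(y(y - 5)) = 1/y.)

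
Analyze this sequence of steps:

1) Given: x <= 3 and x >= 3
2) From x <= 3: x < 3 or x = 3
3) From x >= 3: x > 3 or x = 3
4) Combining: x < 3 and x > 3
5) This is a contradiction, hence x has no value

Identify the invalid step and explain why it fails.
Step 4: Combining: x < 3 and x > 3

Step 4 incorrectly combines the conditions. From x <= 3 and x >= 3, the intersection is x = 3. The error treats the 'or' cases as 'and' requirements. The correct conclusion is that x = 3 is the unique solution, not that no solution exists.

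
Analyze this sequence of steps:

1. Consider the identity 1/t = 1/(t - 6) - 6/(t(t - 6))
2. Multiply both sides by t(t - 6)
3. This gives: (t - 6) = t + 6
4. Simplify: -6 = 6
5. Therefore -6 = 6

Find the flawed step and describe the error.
Step 3: This gives: (t - 6) = t + 6

Step 3 makes a sign error when clearing denominators. Multiplying -6/(t(t - 6)) by t(t - 6) gives -6, not +6. The correct result is (t - 6) = t - 6, which is trivially true, not (t - 6) = t + 6. (Step 1 is a valid identity: 1/(t - 6) - 6/(t(t - 6)) = (t - 6)/(t(t - 6)) = 1/t.)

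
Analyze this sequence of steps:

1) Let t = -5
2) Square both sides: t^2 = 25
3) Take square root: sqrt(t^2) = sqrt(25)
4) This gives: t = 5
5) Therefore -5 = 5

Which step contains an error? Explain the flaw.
Step 4: This gives: t = 5

Step 4 incorrectly states that sqrt(t^2) = t. The correct identity is sqrt(t^2) = |t|. Since t = -5 < 0, we have sqrt(t^2) = |-5| = 5, not t = -5.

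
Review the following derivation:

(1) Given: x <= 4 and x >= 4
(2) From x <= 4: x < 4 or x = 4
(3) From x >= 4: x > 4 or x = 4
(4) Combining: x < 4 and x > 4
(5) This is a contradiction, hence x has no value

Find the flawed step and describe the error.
Step 4: Combining: x < 4 and x > 4

Step 4 incorrectly combines the conditions. From x <= 4 and x >= 4, the intersection is x = 4. The error treats the 'or' cases as 'and' requirements. The correct conclusion is that x = 4 is the unique solution, not that no solution exists.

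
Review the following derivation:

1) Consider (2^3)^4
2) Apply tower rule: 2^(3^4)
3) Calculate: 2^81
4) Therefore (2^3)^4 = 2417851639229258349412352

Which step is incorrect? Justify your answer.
Step 2: Apply tower rule: 2^(3^4)

Step 2 incorrectly states that (a^b)^c = a^(b^c). The correct rule is (a^b)^c = a^(b×c). The actual value is (2^3)^4 = 2^12 = 4096, not 2^81 = 2417851639229258349412352.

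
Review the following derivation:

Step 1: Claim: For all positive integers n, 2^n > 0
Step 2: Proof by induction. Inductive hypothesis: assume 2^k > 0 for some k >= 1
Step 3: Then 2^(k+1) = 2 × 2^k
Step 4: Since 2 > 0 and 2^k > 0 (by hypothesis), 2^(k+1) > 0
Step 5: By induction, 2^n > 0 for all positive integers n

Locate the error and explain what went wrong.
Step 5: By induction, 2^n > 0 for all positive integers n

Step 5 concludes the proof by induction, but no base case was ever established. A valid induction proof requires: (1) a base case proving 2^1 > 0, and (2) an inductive step showing IF 2^k > 0 THEN 2^(k+1) > 0. Steps 2-4 correctly establish the inductive step, but without the base case the conclusion in step 5 does not follow.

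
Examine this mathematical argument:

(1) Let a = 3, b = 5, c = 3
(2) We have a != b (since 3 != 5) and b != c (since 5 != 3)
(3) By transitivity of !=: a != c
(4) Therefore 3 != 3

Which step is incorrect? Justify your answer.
Step 3: By transitivity of !=: a != c

Step 3 incorrectly applies transitivity to the '!=' relation. Transitivity states: if a R b and b R c, then a R c. However, '!=' is not transitive. Counterexample: 3 != 5 and 5 != 3, but 3 = 3 (both equal 3). Transitivity holds for relations like <, <=, =, but not for !=.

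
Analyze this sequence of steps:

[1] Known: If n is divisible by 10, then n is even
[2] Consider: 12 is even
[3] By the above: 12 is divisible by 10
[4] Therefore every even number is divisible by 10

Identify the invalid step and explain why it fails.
Step 3: By the above: 12 is divisible by 10

Step 3 commits the fallacy of affirming the consequent. The known fact 'divisible by 10 → even' does NOT imply 'even → divisible by 10'. That would be the converse, which is false. For example, 12 is even but 12 ÷ 10 = 1.20, which is not an integer.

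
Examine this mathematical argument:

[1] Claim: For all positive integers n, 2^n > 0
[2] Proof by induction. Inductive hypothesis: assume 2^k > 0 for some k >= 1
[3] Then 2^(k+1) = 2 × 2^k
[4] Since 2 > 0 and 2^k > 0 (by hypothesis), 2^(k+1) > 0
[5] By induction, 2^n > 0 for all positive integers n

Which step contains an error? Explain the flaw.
Step 5: By induction, 2^n > 0 for all positive integers n

Step 5 concludes the proof by induction, but no base case was ever established. A valid induction proof requires: (1) a base case proving 2^1 > 0, and (2) an inductive step showing IF 2^k > 0 THEN 2^(k+1) > 0. Steps 2-4 correctly establish the inductive step, but without the base case the conclusion in step 5 does not follow.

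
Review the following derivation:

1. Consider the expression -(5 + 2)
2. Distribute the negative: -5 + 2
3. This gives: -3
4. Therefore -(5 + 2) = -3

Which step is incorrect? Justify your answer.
Step 2: Distribute the negative: -5 + 2

Step 2 incorrectly distributes the negative sign. The correct distribution is -(5 + 2) = -5 - 2 = -7. The negative must be applied to both terms, not just the first. The error treats -(5 + 2) as -5 + 2, which equals -3 instead of -7.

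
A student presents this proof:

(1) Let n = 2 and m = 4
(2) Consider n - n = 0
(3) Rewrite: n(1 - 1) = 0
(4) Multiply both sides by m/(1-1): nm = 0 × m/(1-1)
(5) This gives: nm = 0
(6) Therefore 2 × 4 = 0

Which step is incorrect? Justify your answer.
Step 4: Multiply both sides by m/(1-1): nm = 0 × m/(1-1)

Step 4 multiplies both sides by m/(1-1). However, 1-1 = 0, so this is multiplication by m/0, which is undefined. We cannot multiply by an undefined expression.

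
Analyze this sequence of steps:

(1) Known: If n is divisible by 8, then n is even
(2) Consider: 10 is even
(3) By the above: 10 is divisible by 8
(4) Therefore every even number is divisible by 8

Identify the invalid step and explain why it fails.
Step 3: By the above: 10 is divisible by 8

Step 3 commits the fallacy of affirming the consequent. The known fact 'divisible by 8 → even' does NOT imply 'even → divisible by 8'. That would be the converse, which is false. For example, 10 is even but 10 ÷ 8 = 1.25, which is not an integer.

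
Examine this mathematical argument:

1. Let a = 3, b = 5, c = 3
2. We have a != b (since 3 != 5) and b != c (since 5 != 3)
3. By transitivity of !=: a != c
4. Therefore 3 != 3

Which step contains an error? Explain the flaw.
Step 3: By transitivity of !=: a != c

Step 3 incorrectly applies transitivity to the '!=' relation. Transitivity states: if a R b and b R c, then a R c. However, '!=' is not transitive. Counterexample: 3 != 5 and 5 != 3, but 3 = 3 (both equal 3). Transitivity holds for relations like <, <=, =, but not for !=.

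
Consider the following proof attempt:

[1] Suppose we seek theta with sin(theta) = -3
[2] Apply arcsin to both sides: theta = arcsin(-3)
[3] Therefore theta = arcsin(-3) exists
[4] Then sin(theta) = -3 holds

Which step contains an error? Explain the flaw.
Step 2: Apply arcsin to both sides: theta = arcsin(-3)

Step 2 applies arcsin to -3. However, arcsin(x) is only defined for x in [-1, 1] because sin(theta) can only produce values in that range. Since |-3| > 1, arcsin(-3) is undefined. There is no angle whose sine equals -3.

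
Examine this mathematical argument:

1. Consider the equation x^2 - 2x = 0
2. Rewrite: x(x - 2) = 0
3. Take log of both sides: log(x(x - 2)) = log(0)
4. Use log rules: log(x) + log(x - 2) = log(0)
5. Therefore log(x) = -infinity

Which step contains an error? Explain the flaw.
Step 3: Take log of both sides: log(x(x - 2)) = log(0)

Step 3 takes the logarithm of both sides, resulting in log(0) on the right side. The logarithm is only defined for positive numbers; log(0) is undefined (approaches negative infinity). This operation is invalid.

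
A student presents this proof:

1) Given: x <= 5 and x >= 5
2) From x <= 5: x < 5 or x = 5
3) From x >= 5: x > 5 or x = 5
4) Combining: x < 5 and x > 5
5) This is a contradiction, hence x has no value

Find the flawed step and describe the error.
Step 4: Combining: x < 5 and x > 5

Step 4 incorrectly combines the conditions. From x <= 5 and x >= 5, the intersection is x = 5. The error treats the 'or' cases as 'and' requirements. The correct conclusion is that x = 5 is the unique solution, not that no solution exists.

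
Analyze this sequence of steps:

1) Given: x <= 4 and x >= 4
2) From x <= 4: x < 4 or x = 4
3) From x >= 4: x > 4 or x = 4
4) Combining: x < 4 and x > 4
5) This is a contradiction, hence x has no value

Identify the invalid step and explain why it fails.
Step 4: Combining: x < 4 and x > 4

Step 4 incorrectly combines the conditions. From x <= 4 and x >= 4, the intersection is x = 4. The error treats the 'or' cases as 'and' requirements. The correct conclusion is that x = 4 is the unique solution, not that no solution exists.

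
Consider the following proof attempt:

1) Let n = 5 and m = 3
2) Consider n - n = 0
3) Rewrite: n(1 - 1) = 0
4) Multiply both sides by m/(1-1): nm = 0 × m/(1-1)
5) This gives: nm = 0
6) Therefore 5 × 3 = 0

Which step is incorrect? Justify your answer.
Step 4: Multiply both sides by m/(1-1): nm = 0 × m/(1-1)

Step 4 multiplies both sides by m/(1-1). However, 1-1 = 0, so this is multiplication by m/0, which is undefined. We cannot multiply by an undefined expression.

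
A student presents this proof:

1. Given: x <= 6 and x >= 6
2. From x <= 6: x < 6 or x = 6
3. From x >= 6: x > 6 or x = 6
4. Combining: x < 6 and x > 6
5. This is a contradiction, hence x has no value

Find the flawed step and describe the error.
Step 4: Combining: x < 6 and x > 6

Step 4 incorrectly combines the conditions. From x <= 6 and x >= 6, the intersection is x = 6. The error treats the 'or' cases as 'and' requirements. The correct conclusion is that x = 6 is the unique solution, not that no solution exists.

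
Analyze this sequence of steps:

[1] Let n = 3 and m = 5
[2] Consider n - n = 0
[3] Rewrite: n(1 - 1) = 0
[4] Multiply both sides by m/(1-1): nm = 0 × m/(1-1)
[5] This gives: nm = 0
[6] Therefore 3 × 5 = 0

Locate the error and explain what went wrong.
Step 4: Multiply both sides by m/(1-1): nm = 0 × m/(1-1)

Step 4 multiplies both sides by m/(1-1). However, 1-1 = 0, so this is multiplication by m/0, which is undefined. We cannot multiply by an undefined expression.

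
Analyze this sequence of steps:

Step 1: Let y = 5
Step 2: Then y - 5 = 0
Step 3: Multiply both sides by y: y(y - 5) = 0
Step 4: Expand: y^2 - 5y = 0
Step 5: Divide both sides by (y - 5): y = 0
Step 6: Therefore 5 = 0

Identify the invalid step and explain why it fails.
Step 5: Divide both sides by (y - 5): y = 0

Step 5 divides both sides by (y - 5). However, since y = 5, we have (y - 5) = 0. Division by zero is undefined, making this step invalid.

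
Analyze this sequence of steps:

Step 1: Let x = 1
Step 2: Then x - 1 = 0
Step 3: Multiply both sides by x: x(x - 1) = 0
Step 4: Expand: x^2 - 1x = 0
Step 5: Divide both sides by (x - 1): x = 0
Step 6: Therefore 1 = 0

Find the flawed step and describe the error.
Step 5: Divide both sides by (x - 1): x = 0

Step 5 divides both sides by (x - 1). However, since x = 1, we have (x - 1) = 0. Division by zero is undefined, making this step invalid.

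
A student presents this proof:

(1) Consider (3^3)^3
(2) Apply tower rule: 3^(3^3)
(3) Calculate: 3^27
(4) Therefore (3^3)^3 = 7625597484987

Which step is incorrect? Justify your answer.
Step 2: Apply tower rule: 3^(3^3)

Step 2 incorrectly states that (a^b)^c = a^(b^c). The correct rule is (a^b)^c = a^(b×c). The actual value is (3^3)^3 = 3^9 = 19683, not 3^27 = 7625597484987.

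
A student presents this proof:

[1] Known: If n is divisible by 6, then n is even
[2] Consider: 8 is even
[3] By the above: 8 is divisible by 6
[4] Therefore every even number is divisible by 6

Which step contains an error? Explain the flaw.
Step 3: By the above: 8 is divisible by 6

Step 3 commits the fallacy of affirming the consequent. The known fact 'divisible by 6 → even' does NOT imply 'even → divisible by 6'. That would be the converse, which is false. For example, 8 is even but 8 ÷ 6 = 1.33, which is not an integer.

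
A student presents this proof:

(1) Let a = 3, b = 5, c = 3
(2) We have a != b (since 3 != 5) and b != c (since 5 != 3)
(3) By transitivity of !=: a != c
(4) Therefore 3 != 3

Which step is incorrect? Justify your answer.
Step 3: By transitivity of !=: a != c

Step 3 incorrectly applies transitivity to the '!=' relation. Transitivity states: if a R b and b R c, then a R c. However, '!=' is not transitive. Counterexample: 3 != 5 and 5 != 3, but 3 = 3 (both equal 3). Transitivity holds for relations like <, <=, =, but not for !=.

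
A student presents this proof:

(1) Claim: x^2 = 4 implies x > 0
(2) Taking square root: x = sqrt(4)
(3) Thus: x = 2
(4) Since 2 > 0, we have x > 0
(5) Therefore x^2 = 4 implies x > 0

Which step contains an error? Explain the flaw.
Step 2: Taking square root: x = sqrt(4)

Step 2 takes the square root and assumes the positive root only. The equation x^2 = 4 actually has two solutions: x = 2 and x = -2. The proof silently assumes x > 0 without justification, then uses this assumption to conclude x > 0, which is circular. The counterexample x = -2 shows the claim is false.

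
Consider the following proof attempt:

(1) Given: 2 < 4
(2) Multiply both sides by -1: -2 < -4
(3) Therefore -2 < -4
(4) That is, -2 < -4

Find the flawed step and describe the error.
Step 2: Multiply both sides by -1: -2 < -4

Step 2 multiplies both sides by -1 but fails to reverse the inequality sign. When multiplying (or dividing) an inequality by a negative number, the direction must be reversed. Since 2 < 4, we should get -2 > -4, i.e., -2 > -4.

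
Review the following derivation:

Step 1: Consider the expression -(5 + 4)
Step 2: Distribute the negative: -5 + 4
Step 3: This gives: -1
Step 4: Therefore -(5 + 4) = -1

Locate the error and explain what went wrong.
Step 2: Distribute the negative: -5 + 4

Step 2 incorrectly distributes the negative sign. The correct distribution is -(5 + 4) = -5 - 4 = -9. The negative must be applied to both terms, not just the first. The error treats -(5 + 4) as -5 + 4, which equals -1 instead of -9.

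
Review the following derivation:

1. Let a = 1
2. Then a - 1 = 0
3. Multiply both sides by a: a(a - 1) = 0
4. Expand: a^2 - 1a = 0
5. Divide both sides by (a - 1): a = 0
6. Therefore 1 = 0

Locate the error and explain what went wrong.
Step 5: Divide both sides by (a - 1): a = 0

Step 5 divides both sides by (a - 1). However, since a = 1, we have (a - 1) = 0. Division by zero is undefined, making this step invalid.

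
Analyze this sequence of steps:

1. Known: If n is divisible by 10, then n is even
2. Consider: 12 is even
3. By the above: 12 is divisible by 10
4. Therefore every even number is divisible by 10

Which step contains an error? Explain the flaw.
Step 3: By the above: 12 is divisible by 10

Step 3 commits the fallacy of affirming the consequent. The known fact 'divisible by 10 → even' does NOT imply 'even → divisible by 10'. That would be the converse, which is false. For example, 12 is even but 12 ÷ 10 = 1.20, which is not an integer.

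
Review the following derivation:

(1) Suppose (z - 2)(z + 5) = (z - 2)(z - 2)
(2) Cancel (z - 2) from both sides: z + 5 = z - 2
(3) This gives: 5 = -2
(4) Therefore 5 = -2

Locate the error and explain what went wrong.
Step 2: Cancel (z - 2) from both sides: z + 5 = z - 2

Step 2 cancels (z - 2) from both sides. This is only valid if (z - 2) ≠ 0, i.e., z ≠ 2. When z = 2, both sides equal zero regardless of the other factors. The correct approach requires considering z = 2 as a separate case.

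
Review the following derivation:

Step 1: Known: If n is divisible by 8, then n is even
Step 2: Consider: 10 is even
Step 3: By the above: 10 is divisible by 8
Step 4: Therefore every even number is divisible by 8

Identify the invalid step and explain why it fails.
Step 3: By the above: 10 is divisible by 8

Step 3 commits the fallacy of affirming the consequent. The known fact 'divisible by 8 → even' does NOT imply 'even → divisible by 8'. That would be the converse, which is false. For example, 10 is even but 10 ÷ 8 = 1.25, which is not an integer.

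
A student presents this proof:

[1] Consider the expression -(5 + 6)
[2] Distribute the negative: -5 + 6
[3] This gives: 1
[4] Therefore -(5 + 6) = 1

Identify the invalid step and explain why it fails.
Step 2: Distribute the negative: -5 + 6

Step 2 incorrectly distributes the negative sign. The correct distribution is -(5 + 6) = -5 - 6 = -11. The negative must be applied to both terms, not just the first. The error treats -(5 + 6) as -5 + 6, which equals 1 instead of -11.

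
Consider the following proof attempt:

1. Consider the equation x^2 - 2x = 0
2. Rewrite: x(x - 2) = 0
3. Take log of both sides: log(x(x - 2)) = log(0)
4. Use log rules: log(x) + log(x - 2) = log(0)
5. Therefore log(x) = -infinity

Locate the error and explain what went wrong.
Step 3: Take log of both sides: log(x(x - 2)) = log(0)

Step 3 takes the logarithm of both sides, resulting in log(0) on the right side. The logarithm is only defined for positive numbers; log(0) is undefined (approaches negative infinity). This operation is invalid.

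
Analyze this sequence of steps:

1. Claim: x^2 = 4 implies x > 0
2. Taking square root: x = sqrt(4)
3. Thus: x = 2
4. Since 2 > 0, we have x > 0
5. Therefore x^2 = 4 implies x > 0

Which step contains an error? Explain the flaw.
Step 2: Taking square root: x = sqrt(4)

Step 2 takes the square root and assumes the positive root only. The equation x^2 = 4 actually has two solutions: x = 2 and x = -2. The proof silently assumes x > 0 without justification, then uses this assumption to conclude x > 0, which is circular. The counterexample x = -2 shows the claim is false.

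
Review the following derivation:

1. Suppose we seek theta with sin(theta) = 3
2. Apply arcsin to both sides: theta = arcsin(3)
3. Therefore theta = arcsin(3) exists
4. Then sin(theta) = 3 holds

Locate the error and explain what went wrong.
Step 2: Apply arcsin to both sides: theta = arcsin(3)

Step 2 applies arcsin to 3. However, arcsin(x) is only defined for x in [-1, 1] because sin(theta) can only produce values in that range. Since |3| > 1, arcsin(3) is undefined. There is no angle whose sine equals 3.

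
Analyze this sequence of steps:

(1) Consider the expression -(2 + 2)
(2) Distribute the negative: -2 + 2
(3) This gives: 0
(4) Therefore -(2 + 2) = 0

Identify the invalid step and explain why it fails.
Step 2: Distribute the negative: -2 + 2

Step 2 incorrectly distributes the negative sign. The correct distribution is -(2 + 2) = -2 - 2 = -4. The negative must be applied to both terms, not just the first. The error treats -(2 + 2) as -2 + 2, which equals 0 instead of -4.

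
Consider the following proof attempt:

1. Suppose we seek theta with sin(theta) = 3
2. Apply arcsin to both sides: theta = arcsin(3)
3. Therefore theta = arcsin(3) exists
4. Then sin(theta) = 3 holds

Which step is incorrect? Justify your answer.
Step 2: Apply arcsin to both sides: theta = arcsin(3)

Step 2 applies arcsin to 3. However, arcsin(x) is only defined for x in [-1, 1] because sin(theta) can only produce values in that range. Since |3| > 1, arcsin(3) is undefined. There is no angle whose sine equals 3.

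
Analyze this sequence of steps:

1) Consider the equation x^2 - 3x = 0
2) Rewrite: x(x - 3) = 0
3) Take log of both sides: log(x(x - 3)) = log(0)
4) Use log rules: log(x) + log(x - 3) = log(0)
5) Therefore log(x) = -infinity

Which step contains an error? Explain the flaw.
Step 3: Take log of both sides: log(x(x - 3)) = log(0)

Step 3 takes the logarithm of both sides, resulting in log(0) on the right side. The logarithm is only defined for positive numbers; log(0) is undefined (approaches negative infinity). This operation is invalid.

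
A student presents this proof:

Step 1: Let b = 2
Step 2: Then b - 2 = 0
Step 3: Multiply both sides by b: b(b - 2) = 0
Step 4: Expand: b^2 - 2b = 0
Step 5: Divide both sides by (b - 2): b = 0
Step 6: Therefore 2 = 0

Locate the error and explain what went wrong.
Step 5: Divide both sides by (b - 2): b = 0

Step 5 divides both sides by (b - 2). However, since b = 2, we have (b - 2) = 0. Division by zero is undefined, making this step invalid.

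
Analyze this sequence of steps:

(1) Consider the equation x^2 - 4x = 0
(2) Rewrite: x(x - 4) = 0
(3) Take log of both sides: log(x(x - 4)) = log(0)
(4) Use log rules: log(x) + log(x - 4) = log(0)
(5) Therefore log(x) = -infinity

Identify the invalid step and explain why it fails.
Step 3: Take log of both sides: log(x(x - 4)) = log(0)

Step 3 takes the logarithm of both sides, resulting in log(0) on the right side. The logarithm is only defined for positive numbers; log(0) is undefined (approaches negative infinity). This operation is invalid.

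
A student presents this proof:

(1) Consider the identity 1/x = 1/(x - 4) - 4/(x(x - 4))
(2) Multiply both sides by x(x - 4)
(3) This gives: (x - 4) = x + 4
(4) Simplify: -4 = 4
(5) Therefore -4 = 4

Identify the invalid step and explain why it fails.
Step 3: This gives: (x - 4) = x + 4

Step 3 makes a sign error when clearing denominators. Multiplying -4/(x(x - 4)) by x(x - 4) gives -4, not +4. The correct result is (x - 4) = x - 4, which is trivially true, not (x - 4) = x + 4. (Step 1 is a valid identity: 1/(x - 4) - 4/(x(x - 4)) = (x - 4)/(x(x - 4)) = 1/x.)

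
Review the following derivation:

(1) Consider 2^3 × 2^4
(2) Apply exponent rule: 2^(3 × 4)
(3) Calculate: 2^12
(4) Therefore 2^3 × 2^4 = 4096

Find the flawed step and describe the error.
Step 2: Apply exponent rule: 2^(3 × 4)

Step 2 incorrectly states that a^b × a^c = a^(b×c). The correct rule is a^b × a^c = a^(b+c). The actual value is 2^3 × 2^4 = 2^7 = 128, not 2^12 = 4096.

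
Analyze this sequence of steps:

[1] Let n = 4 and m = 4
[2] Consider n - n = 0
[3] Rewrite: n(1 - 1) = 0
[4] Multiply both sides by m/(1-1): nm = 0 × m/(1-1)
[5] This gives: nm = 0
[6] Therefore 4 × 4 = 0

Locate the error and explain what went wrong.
Step 4: Multiply both sides by m/(1-1): nm = 0 × m/(1-1)

Step 4 multiplies both sides by m/(1-1). However, 1-1 = 0, so this is multiplication by m/0, which is undefined. We cannot multiply by an undefined expression.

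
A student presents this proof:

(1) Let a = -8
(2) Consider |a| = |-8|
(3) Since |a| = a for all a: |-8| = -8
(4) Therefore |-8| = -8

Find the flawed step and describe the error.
Step 3: Since |a| = a for all a: |-8| = -8

Step 3 incorrectly states that |a| = a for all a. The correct definition is |a| = a when a >= 0, and |a| = -a when a < 0. Since -8 < 0, we have |-8| = -(-8) = 8, not -8.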